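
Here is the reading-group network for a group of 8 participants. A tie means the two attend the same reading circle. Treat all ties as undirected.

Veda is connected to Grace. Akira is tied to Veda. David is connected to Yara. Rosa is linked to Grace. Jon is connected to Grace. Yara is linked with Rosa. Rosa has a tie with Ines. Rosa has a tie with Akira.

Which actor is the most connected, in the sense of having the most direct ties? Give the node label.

Rosa

Degrees — Akira:2, David:1, Grace:3, Ines:1, Jon:1, Rosa:4, Veda:2, Yara:2.
The maximum is 4, attained only by Rosa.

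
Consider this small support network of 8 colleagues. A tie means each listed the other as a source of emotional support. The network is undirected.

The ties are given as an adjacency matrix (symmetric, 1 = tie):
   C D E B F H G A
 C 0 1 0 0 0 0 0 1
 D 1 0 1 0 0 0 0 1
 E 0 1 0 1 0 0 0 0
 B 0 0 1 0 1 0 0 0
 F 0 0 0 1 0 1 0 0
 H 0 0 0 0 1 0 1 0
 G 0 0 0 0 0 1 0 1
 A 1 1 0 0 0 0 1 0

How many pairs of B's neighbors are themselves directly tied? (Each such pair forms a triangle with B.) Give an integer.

0

B's neighbors are E and F, but none of them are tied to each other, so no triangle contains B.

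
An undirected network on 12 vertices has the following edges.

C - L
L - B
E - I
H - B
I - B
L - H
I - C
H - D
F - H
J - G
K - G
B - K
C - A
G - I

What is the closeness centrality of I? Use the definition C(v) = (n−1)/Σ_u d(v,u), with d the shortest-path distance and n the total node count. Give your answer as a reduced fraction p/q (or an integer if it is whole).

11/20

Distances from I: A:2, B:1, C:1, D:3, E:1, F:3, G:1, H:2, J:2, K:2, L:2. Sum = 20.
n = 12, so closeness = 11/20.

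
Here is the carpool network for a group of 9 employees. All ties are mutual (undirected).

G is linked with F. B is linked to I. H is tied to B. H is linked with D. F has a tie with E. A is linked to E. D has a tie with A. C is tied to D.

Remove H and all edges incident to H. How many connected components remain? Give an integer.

Without H, the remaining ties split the others into: {A, C, D, E, F, G}; {B, I}.
That's 2 separate components.

2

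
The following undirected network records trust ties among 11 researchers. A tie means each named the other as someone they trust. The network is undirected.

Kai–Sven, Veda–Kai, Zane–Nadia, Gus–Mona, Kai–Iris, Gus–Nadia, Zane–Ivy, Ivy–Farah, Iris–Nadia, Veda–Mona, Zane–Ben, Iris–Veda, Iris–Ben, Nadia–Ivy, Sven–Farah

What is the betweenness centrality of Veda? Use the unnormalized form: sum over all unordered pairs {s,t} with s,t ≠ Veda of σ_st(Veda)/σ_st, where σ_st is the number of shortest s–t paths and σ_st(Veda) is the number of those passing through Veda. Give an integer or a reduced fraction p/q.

16/3

Pairs whose geodesics pass through Veda — Sven–Mona: 1; Sven–Gus: 1/3; Kai–Mona: 1; Kai–Gus: 1/2; Mona–Iris: 1; Mona–Ben: 1; Mona–Farah: 1/2.
All other pairs contribute 0.
Summing the contributions gives betweenness(Veda) = 16/3.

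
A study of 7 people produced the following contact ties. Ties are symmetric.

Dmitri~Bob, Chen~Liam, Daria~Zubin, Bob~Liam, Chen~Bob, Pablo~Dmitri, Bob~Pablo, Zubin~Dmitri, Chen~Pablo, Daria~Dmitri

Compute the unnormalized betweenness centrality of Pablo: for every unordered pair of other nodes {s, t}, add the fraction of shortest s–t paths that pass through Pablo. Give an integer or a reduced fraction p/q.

Pairs whose geodesics pass through Pablo — Zubin–Chen: 1/2; Daria–Chen: 1/2; Dmitri–Chen: 1/2.
All other pairs contribute 0.
Summing the contributions gives betweenness(Pablo) = 3/2.

3/2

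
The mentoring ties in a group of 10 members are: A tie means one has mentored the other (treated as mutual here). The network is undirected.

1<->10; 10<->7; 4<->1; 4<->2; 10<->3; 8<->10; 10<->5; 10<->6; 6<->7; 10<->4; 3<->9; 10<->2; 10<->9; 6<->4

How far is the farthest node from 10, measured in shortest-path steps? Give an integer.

1

Distances from 10: 1:1, 2:1, 3:1, 4:1, 5:1, 6:1, 7:1, 8:1, 9:1.
The largest is 1 (to 8, 1, 4, 5, 3, 2, 6, 9, and 7), so the eccentricity of 10 is 1.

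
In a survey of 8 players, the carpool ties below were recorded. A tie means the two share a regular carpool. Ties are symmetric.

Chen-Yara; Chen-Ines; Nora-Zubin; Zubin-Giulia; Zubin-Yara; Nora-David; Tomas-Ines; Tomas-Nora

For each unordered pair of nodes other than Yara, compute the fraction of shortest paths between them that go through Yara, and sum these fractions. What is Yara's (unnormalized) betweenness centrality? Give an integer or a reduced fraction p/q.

4

Pairs whose geodesics pass through Yara — Ines–Giulia: 1/2; Ines–Zubin: 1/2; Giulia–Chen: 1; Zubin–Chen: 1; David–Chen: 1/2; Nora–Chen: 1/2.
All other pairs contribute 0.
Summing the contributions gives betweenness(Yara) = 4.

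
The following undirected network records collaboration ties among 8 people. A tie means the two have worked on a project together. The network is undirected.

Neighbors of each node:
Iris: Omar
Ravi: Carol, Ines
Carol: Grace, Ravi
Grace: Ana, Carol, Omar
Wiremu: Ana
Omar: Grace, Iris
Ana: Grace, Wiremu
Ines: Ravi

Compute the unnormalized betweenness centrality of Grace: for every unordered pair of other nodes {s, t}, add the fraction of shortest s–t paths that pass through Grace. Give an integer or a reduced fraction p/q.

Pairs whose geodesics pass through Grace — Ravi–Ana: 1; Ravi–Omar: 1; Ravi–Wiremu: 1; Ravi–Iris: 1; Ana–Omar: 1; Ana–Carol: 1; Ana–Ines: 1; Ana–Iris: 1; Omar–Wiremu: 1; Omar–Carol: 1; Omar–Ines: 1; Wiremu–Carol: 1; Wiremu–Ines: 1; Wiremu–Iris: 1 … (+2 more pairs).
All other pairs contribute 0.
Summing the contributions gives betweenness(Grace) = 16.

16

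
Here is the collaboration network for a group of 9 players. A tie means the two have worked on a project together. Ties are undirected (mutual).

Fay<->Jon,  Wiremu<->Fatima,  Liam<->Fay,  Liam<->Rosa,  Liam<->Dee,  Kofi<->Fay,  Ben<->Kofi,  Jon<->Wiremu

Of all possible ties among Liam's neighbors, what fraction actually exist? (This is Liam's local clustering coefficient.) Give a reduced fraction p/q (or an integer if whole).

0

Liam's neighbors: Dee, Fay, and Rosa (k = 3).
Possible neighbor pairs: C(3,2) = 3. Edges among them: none → e = 0.
Clustering(Liam) = 0/3 = 0.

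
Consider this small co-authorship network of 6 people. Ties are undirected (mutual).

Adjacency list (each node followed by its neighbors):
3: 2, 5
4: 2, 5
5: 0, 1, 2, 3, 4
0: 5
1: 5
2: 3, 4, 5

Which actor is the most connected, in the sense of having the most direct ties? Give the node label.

Degrees — 0:1, 1:1, 2:3, 3:2, 4:2, 5:5.
The maximum is 5, attained only by 5.

5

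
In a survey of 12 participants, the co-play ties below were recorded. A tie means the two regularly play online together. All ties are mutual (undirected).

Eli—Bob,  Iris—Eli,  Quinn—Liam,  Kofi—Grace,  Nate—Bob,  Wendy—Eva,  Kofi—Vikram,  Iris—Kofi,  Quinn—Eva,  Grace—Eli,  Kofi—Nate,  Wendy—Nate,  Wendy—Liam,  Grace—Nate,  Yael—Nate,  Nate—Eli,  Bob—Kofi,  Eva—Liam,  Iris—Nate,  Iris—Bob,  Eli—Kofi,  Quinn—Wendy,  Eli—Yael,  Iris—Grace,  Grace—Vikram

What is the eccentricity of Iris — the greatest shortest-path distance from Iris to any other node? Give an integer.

Distances from Iris: Bob:1, Eli:1, Eva:3, Grace:1, Kofi:1, Liam:3, Nate:1, Quinn:3, Vikram:2, Wendy:2, Yael:2.
The largest is 3 (to Eva, Liam, and Quinn), so the eccentricity of Iris is 3.

3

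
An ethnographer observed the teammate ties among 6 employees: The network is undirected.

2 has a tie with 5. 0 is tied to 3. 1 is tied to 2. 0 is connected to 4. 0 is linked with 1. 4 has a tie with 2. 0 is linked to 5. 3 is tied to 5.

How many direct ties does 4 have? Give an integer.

2

4 is directly tied to 0 and 2. That is 2 neighbors, so the degree of 4 is 2.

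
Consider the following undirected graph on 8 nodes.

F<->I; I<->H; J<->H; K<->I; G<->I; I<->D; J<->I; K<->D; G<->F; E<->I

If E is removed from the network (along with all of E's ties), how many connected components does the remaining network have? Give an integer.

E's neighbors (I) remain reachable from one another through other ties, so the rest of the network stays in one piece.

1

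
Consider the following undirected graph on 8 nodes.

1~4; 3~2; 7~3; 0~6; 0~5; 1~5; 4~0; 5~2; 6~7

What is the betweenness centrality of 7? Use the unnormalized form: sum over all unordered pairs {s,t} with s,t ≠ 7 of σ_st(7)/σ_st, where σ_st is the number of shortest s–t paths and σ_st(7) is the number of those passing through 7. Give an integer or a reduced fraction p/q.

Pairs whose geodesics pass through 7 — 2–6: 1/2; 3–6: 1; 3–0: 1/2; 3–4: 1/3.
All other pairs contribute 0.
Summing the contributions gives betweenness(7) = 7/3.

7/3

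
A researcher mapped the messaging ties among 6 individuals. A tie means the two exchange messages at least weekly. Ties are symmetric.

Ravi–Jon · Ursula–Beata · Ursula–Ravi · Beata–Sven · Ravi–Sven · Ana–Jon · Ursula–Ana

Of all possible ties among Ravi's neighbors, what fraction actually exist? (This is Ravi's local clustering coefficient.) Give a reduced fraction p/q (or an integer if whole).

Ravi's neighbors: Jon, Sven, and Ursula (k = 3).
Possible neighbor pairs: C(3,2) = 3. Edges among them: none → e = 0.
Clustering(Ravi) = 0/3 = 0.

0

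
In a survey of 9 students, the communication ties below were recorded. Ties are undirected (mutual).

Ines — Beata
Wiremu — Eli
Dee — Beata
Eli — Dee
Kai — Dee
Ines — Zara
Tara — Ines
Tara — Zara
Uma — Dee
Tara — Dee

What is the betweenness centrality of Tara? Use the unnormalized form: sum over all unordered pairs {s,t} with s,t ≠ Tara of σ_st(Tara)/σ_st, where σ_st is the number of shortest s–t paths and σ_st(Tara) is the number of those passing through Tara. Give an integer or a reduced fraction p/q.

15/2

Pairs whose geodesics pass through Tara — Eli–Ines: 1/2; Eli–Zara: 1; Ines–Wiremu: 1/2; Ines–Kai: 1/2; Ines–Uma: 1/2; Ines–Dee: 1/2; Wiremu–Zara: 1; Zara–Kai: 1; Zara–Uma: 1; Zara–Dee: 1.
All other pairs contribute 0.
Summing the contributions gives betweenness(Tara) = 15/2.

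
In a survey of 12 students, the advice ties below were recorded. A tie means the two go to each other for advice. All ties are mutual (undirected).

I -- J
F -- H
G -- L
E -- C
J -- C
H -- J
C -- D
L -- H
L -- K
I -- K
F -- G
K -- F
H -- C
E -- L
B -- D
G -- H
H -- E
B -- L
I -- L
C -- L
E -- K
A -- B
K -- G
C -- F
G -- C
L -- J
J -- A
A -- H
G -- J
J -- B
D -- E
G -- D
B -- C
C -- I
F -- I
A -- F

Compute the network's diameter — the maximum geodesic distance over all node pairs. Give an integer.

Eccentricity of each node (its greatest distance to any other): A:2, B:2, C:2, D:2, E:2, F:2, G:2, H:2, I:2, J:2, K:2, L:2.
The maximum eccentricity is 2, realized for instance by the pair J–K via J – L – K. So the diameter is 2.

2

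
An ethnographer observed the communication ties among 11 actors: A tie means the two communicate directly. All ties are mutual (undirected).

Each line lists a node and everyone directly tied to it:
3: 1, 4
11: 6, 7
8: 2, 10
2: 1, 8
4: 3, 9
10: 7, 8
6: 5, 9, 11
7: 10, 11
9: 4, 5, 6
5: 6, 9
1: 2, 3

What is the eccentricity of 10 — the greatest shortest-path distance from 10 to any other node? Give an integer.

5

Distances from 10: 1:3, 2:2, 3:4, 4:5, 5:4, 6:3, 7:1, 8:1, 9:4, 11:2.
The largest is 5 (to 4), so the eccentricity of 10 is 5.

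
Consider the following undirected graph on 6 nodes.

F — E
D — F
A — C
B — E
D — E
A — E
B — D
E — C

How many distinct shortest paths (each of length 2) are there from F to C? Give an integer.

The shortest distance is 2, and the only length-2 path is F–E–C. So there is exactly 1 shortest path.

1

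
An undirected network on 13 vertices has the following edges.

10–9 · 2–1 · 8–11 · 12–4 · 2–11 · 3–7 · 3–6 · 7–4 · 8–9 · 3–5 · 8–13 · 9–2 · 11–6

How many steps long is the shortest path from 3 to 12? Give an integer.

3

One shortest route is 3 – 7 – 4 – 12, which uses 3 edges, and at distance 2 from 3 we only reach {4, 11}, which does not include 12. So d(3,12) = 3.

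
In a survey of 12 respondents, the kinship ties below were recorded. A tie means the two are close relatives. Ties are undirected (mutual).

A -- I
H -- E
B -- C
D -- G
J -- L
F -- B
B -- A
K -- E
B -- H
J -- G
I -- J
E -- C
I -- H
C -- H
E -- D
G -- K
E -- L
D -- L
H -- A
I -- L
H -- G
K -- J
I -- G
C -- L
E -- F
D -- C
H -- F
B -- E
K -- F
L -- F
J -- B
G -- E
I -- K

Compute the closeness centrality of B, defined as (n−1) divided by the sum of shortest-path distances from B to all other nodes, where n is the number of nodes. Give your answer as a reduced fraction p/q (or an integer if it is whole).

11/16

Distances from B: A:1, C:1, D:2, E:1, F:1, G:2, H:1, I:2, J:1, K:2, L:2. Sum = 16.
n = 12, so closeness = 11/16.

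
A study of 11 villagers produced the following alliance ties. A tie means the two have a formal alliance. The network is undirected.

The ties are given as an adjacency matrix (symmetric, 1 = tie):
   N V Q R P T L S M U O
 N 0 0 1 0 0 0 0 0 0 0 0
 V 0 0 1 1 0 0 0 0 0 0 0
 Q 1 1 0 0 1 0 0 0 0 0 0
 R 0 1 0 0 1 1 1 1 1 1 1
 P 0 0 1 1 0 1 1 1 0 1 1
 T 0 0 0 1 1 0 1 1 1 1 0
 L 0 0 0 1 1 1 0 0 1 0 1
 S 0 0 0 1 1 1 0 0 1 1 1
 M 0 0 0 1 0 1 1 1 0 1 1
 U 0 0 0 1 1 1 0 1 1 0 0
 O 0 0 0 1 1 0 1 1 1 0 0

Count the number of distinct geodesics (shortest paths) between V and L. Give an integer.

The shortest distance is 2, and the only length-2 path is V–R–L. So there is exactly 1 shortest path.

1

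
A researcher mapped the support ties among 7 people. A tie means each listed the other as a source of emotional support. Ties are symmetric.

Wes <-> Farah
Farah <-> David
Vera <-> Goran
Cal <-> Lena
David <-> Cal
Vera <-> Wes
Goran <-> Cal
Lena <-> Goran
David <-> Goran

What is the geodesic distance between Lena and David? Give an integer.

2

One shortest route is Lena – Cal – David, which uses 2 edges, and Lena and David are not directly tied, so nothing shorter exists. So d(Lena,David) = 2.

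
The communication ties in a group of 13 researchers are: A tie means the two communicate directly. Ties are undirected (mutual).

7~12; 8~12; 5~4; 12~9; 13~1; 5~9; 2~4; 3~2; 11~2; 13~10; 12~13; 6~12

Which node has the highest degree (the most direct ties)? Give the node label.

Degrees — 1:1, 2:3, 3:1, 4:2, 5:2, 6:1, 7:1, 8:1, 9:2, 10:1, 11:1, 12:5, 13:3.
The maximum is 5, attained only by 12.

12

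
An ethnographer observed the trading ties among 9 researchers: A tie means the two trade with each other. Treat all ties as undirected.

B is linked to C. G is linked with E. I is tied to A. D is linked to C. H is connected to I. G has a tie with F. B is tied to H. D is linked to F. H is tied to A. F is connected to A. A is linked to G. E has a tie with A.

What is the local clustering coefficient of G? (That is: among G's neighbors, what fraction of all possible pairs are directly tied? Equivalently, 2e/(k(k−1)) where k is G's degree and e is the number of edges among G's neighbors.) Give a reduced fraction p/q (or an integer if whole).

G's neighbors: A, E, and F (k = 3).
Possible neighbor pairs: C(3,2) = 3. Edges among them: A–E, A–F → e = 2.
Clustering(G) = 2/3.

2/3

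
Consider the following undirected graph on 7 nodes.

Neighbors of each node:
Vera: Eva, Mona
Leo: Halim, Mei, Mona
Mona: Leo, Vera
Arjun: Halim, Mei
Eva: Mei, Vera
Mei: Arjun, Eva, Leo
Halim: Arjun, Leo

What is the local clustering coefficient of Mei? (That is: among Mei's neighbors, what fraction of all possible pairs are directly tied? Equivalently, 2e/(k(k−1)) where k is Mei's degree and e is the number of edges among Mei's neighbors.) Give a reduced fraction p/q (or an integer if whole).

0

Mei's neighbors: Arjun, Eva, and Leo (k = 3).
Possible neighbor pairs: C(3,2) = 3. Edges among them: none → e = 0.
Clustering(Mei) = 0/3 = 0.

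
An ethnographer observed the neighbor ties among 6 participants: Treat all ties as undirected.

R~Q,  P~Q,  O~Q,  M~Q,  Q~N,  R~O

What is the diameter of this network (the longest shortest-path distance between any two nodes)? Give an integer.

Eccentricity of each node (its greatest distance to any other): M:2, N:2, O:2, P:2, Q:1, R:2.
The maximum eccentricity is 2, realized for instance by the pair R–M via R – Q – M. So the diameter is 2.

2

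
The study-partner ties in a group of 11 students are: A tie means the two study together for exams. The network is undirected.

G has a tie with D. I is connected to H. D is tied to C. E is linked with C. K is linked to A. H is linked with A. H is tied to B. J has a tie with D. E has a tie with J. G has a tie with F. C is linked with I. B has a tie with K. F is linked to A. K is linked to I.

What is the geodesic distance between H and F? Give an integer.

2

One shortest route is H – A – F, which uses 2 edges, and H and F are not directly tied, so nothing shorter exists. So d(H,F) = 2.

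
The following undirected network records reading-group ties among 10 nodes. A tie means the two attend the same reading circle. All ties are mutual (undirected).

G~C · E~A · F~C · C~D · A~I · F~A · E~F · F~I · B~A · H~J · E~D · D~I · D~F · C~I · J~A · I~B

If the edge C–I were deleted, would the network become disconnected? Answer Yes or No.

No

Even without that edge, C still reaches I via C – F – I, so the network stays connected. Not a bridge.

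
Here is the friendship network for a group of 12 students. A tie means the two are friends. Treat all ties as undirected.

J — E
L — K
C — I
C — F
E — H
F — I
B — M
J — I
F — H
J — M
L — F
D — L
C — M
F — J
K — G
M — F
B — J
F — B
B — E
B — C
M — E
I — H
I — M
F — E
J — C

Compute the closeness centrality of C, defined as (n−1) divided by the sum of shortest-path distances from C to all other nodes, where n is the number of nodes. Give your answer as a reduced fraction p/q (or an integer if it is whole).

Distances from C: B:1, D:3, E:2, F:1, G:4, H:2, I:1, J:1, K:3, L:2, M:1. Sum = 21.
n = 12, so closeness = 11/21.

11/21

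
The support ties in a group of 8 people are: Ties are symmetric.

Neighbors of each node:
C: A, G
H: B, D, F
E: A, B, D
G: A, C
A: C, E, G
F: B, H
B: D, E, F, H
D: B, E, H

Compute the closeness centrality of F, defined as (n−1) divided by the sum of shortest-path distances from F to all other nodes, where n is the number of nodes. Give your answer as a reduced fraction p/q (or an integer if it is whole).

Distances from F: A:3, B:1, C:4, D:2, E:2, G:4, H:1. Sum = 17.
n = 8, so closeness = 7/17.

7/17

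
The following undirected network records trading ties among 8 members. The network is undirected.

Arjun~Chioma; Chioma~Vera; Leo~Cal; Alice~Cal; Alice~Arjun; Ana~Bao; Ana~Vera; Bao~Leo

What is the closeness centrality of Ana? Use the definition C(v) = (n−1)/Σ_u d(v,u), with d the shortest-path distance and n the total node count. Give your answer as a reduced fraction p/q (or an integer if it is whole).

7/16

Distances from Ana: Alice:4, Arjun:3, Bao:1, Cal:3, Chioma:2, Leo:2, Vera:1. Sum = 16.
n = 8, so closeness = 7/16.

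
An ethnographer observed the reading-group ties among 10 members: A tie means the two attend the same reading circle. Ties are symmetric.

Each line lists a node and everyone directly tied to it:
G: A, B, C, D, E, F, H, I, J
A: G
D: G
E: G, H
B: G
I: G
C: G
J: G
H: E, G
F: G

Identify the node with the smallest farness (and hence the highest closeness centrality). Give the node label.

G

Farness (sum of distances to all others) for each node — A:17, B:17, C:17, D:17, E:16, F:17, G:9, H:16, I:17, J:17.
The smallest farness is 9, for G, so G has the highest closeness.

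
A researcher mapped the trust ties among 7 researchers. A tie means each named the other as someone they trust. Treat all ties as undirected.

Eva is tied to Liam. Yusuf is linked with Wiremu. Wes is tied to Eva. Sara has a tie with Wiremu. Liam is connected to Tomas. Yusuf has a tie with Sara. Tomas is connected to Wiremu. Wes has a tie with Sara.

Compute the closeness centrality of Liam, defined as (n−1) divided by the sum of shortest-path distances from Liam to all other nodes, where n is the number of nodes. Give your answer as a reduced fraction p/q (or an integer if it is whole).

Distances from Liam: Eva:1, Sara:3, Tomas:1, Wes:2, Wiremu:2, Yusuf:3. Sum = 12.
n = 7, so closeness = 6/12 = 1/2.

1/2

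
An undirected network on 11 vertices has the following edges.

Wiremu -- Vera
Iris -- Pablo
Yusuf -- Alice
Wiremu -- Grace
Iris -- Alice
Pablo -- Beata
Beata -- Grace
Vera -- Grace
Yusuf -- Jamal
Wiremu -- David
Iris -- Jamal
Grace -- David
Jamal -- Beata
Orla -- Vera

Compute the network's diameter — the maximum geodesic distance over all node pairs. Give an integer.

Eccentricity of each node (its greatest distance to any other): Alice:6, Beata:3, David:5, Grace:4, Iris:5, Jamal:4, Orla:6, Pablo:4, Vera:5, Wiremu:5, Yusuf:5.
The maximum eccentricity is 6, realized for instance by the pair Orla–Alice via Orla – Vera – Grace – Beata – Jamal – Iris – Alice. So the diameter is 6.

6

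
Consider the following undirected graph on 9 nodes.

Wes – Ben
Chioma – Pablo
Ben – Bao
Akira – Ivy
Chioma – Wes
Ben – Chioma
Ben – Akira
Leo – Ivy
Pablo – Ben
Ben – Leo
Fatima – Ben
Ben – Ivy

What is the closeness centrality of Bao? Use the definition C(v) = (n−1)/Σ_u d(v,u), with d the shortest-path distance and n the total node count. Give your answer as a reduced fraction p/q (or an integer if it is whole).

8/15

Distances from Bao: Akira:2, Ben:1, Chioma:2, Fatima:2, Ivy:2, Leo:2, Pablo:2, Wes:2. Sum = 15.
n = 9, so closeness = 8/15.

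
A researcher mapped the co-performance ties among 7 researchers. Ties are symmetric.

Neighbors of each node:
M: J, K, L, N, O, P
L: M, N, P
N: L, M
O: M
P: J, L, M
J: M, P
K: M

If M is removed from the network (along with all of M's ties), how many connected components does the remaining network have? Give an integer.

3

Without M, the remaining ties split the others into: {K}; {J, L, N, P}; {O}.
That's 3 separate components.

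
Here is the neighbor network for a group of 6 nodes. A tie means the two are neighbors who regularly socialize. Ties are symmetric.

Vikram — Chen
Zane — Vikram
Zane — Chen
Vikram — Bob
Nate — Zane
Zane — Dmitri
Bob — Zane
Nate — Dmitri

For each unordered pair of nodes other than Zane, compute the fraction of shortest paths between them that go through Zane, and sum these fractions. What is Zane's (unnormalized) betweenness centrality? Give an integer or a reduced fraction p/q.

13/2

Pairs whose geodesics pass through Zane — Vikram–Dmitri: 1; Vikram–Nate: 1; Dmitri–Bob: 1; Dmitri–Chen: 1; Bob–Chen: 1/2; Bob–Nate: 1; Chen–Nate: 1.
All other pairs contribute 0.
Summing the contributions gives betweenness(Zane) = 13/2.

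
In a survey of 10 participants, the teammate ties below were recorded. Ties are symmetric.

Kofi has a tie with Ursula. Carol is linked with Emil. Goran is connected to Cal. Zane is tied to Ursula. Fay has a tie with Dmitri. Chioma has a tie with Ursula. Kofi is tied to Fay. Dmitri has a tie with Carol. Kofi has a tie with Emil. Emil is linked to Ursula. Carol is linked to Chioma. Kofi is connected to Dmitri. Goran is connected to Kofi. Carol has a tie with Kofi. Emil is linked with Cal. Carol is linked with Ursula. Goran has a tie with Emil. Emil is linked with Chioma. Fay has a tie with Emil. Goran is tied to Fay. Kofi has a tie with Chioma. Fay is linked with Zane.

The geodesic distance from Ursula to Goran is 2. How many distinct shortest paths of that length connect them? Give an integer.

2

The shortest distance is 2. The length-2 paths are: Ursula–Kofi–Goran; Ursula–Emil–Goran.
That gives 2 distinct shortest paths.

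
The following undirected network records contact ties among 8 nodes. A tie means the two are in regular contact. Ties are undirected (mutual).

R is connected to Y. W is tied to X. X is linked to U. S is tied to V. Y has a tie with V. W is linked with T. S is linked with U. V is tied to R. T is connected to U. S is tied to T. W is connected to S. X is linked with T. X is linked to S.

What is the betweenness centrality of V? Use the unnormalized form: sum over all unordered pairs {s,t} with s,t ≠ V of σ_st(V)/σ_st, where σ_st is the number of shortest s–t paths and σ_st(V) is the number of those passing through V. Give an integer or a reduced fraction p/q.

Pairs whose geodesics pass through V — R–X: 1; R–S: 1; R–W: 1; R–U: 1; R–T: 1; Y–X: 1; Y–S: 1; Y–W: 1; Y–U: 1; Y–T: 1.
All other pairs contribute 0.
Summing the contributions gives betweenness(V) = 10.

10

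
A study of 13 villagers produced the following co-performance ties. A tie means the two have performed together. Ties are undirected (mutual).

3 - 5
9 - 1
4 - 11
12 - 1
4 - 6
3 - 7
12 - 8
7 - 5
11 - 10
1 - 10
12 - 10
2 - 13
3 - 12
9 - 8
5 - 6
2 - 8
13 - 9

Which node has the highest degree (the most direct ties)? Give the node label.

Degrees — 1:3, 2:2, 3:3, 4:2, 5:3, 6:2, 7:2, 8:3, 9:3, 10:3, 11:2, 12:4, 13:2.
The maximum is 4, attained only by 12.

12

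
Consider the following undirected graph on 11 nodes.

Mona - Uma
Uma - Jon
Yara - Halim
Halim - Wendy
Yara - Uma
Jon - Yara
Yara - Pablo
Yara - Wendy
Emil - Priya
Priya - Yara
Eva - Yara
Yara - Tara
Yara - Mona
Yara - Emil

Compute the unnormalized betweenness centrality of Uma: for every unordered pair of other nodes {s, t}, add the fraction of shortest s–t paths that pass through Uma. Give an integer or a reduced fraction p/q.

1/2

Pairs whose geodesics pass through Uma — Mona–Jon: 1/2.
All other pairs contribute 0.
Summing the contributions gives betweenness(Uma) = 1/2.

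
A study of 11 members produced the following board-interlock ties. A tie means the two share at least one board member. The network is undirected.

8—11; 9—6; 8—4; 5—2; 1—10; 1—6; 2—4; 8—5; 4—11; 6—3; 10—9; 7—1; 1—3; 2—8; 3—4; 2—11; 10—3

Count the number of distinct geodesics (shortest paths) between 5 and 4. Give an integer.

2

The shortest distance is 2. The length-2 paths are: 5–8–4; 5–2–4.
That gives 2 distinct shortest paths.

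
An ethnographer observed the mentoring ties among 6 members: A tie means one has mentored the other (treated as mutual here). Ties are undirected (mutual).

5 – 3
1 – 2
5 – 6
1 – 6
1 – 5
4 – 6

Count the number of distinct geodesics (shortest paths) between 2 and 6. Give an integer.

The shortest distance is 2, and the only length-2 path is 2–1–6. So there is exactly 1 shortest path.

1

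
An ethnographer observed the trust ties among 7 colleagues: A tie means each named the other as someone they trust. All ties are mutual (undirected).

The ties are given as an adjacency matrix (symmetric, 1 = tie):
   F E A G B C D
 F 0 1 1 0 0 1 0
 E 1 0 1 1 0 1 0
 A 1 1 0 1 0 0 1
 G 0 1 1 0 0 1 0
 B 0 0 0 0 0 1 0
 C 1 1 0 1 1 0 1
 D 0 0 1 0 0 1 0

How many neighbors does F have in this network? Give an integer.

3

F is directly tied to A, C, and E. That is 3 neighbors, so the degree of F is 3.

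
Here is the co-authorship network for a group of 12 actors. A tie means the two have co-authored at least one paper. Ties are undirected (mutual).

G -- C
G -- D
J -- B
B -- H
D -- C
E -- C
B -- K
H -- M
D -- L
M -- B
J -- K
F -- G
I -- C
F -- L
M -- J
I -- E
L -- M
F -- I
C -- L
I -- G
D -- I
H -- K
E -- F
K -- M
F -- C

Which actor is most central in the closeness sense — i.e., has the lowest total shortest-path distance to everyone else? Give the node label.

Farness (sum of distances to all others) for each node — B:27, C:20, D:22, E:28, F:21, G:27, H:28, I:26, J:28, K:27, L:18, M:20.
The smallest farness is 18, for L, so L has the highest closeness.

L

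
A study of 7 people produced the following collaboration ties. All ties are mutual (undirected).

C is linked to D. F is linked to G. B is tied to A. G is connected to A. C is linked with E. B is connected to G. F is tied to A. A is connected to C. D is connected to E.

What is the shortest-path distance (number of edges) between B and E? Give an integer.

3

One shortest route is B – A – C – E, which uses 3 edges, and at distance 2 from B we only reach {C, F}, which does not include E. So d(B,E) = 3.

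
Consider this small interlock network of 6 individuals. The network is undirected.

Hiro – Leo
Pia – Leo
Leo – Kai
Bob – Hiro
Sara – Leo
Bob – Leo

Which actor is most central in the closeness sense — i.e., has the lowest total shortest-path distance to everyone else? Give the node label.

Farness (sum of distances to all others) for each node — Bob:8, Hiro:8, Kai:9, Leo:5, Pia:9, Sara:9.
The smallest farness is 5, for Leo, so Leo has the highest closeness.

Leo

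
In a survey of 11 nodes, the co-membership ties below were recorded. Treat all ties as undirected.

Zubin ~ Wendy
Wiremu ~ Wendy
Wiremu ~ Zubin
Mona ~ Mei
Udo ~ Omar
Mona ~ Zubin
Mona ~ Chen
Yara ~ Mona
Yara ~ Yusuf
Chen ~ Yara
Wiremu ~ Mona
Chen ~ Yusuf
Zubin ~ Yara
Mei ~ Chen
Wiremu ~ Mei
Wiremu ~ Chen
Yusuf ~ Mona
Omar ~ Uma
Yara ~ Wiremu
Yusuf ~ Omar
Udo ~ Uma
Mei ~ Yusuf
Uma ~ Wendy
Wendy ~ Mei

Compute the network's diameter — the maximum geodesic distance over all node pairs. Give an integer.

3

Eccentricity of each node (its greatest distance to any other): Chen:3, Mei:3, Mona:3, Omar:3, Udo:3, Uma:3, Wendy:2, Wiremu:3, Yara:3, Yusuf:2, Zubin:3.
The maximum eccentricity is 3, realized for instance by the pair Chen–Udo via Chen – Yusuf – Omar – Udo. So the diameter is 3.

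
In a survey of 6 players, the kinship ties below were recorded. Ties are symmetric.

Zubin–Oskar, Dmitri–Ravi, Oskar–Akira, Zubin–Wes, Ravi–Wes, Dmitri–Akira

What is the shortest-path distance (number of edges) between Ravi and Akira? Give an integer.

One shortest route is Ravi – Dmitri – Akira, which uses 2 edges, and Ravi and Akira are not directly tied, so nothing shorter exists. So d(Ravi,Akira) = 2.

2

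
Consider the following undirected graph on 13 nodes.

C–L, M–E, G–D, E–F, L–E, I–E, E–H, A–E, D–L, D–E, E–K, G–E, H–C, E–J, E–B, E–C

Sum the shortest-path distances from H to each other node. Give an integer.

Distances from H: A:2, B:2, C:1, D:2, E:1, F:2, G:2, I:2, J:2, K:2, L:2, M:2.
Sum = 2 + 2 + 1 + 2 + 1 + 2 + 2 + 2 + 2 + 2 + 2 + 2 = 22.

22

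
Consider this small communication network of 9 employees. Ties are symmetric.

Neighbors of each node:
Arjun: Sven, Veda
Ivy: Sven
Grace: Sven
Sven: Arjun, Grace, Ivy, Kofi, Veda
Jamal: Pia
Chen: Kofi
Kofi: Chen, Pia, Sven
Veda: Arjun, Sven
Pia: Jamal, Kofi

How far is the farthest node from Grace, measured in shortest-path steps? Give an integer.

Distances from Grace: Arjun:2, Chen:3, Ivy:2, Jamal:4, Kofi:2, Pia:3, Sven:1, Veda:2.
The largest is 4 (to Jamal), so the eccentricity of Grace is 4.

4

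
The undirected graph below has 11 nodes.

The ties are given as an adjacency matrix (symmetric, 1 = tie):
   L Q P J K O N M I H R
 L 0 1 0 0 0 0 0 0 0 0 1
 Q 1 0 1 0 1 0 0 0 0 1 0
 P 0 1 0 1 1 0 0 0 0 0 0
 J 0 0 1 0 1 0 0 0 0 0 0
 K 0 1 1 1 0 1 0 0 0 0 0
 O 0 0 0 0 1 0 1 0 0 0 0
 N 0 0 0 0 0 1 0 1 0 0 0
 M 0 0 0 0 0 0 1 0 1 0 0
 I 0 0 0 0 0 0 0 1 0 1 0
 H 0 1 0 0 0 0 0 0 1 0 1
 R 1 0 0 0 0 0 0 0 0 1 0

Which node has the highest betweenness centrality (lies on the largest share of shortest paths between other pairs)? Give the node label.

Q

Unnormalized betweenness of each node: H:13, I:13/2, J:0, K:14, L:5/2, M:4, N:9/2, O:15/2, P:5/2, Q:18, R:3/2.
Q has the largest value, 18, making it the main broker — the node through which the most shortest paths run.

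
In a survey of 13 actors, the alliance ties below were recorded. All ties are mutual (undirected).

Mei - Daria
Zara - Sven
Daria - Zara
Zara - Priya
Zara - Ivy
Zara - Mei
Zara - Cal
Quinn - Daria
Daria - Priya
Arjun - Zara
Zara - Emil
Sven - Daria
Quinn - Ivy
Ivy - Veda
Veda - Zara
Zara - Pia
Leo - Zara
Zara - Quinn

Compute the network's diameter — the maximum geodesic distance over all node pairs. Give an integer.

2

Eccentricity of each node (its greatest distance to any other): Arjun:2, Cal:2, Daria:2, Emil:2, Ivy:2, Leo:2, Mei:2, Pia:2, Priya:2, Quinn:2, Sven:2, Veda:2, Zara:1.
The maximum eccentricity is 2, realized for instance by the pair Arjun–Leo via Arjun – Zara – Leo. So the diameter is 2.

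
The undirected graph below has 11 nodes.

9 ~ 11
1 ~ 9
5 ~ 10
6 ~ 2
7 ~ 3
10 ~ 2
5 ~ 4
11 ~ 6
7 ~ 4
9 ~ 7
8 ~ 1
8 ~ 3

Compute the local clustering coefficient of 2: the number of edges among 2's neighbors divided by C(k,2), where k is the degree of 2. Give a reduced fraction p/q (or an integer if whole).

0

2's neighbors: 6 and 10 (k = 2).
Possible neighbor pairs: C(2,2) = 1. Edges among them: none → e = 0.
Clustering(2) = 0/1.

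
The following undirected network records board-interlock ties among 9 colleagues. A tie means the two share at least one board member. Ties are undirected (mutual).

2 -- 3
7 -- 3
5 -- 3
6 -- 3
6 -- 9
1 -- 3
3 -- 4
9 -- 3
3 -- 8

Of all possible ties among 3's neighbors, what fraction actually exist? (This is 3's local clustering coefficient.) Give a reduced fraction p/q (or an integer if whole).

1/28

3's neighbors: 1, 2, 4, 5, 6, 7, 8, and 9 (k = 8).
Possible neighbor pairs: C(8,2) = 28. Edges among them: 6–9 → e = 1.
Clustering(3) = 1/28.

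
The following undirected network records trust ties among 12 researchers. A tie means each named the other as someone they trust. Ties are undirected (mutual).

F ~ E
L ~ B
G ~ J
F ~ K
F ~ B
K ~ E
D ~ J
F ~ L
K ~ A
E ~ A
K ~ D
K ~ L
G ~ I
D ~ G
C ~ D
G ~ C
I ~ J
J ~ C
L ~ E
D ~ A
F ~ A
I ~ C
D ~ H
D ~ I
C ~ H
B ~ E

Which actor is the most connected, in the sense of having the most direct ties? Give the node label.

Degrees — A:4, B:3, C:5, D:7, E:5, F:5, G:4, H:2, I:4, J:4, K:5, L:4.
The maximum is 7, attained only by D.

D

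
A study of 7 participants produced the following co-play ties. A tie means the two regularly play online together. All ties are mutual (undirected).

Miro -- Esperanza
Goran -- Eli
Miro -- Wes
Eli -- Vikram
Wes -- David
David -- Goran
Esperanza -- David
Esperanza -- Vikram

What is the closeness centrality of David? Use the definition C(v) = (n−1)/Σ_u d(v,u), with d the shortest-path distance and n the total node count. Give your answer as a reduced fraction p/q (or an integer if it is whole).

Distances from David: Eli:2, Esperanza:1, Goran:1, Miro:2, Vikram:2, Wes:1. Sum = 9.
n = 7, so closeness = 6/9 = 2/3.

2/3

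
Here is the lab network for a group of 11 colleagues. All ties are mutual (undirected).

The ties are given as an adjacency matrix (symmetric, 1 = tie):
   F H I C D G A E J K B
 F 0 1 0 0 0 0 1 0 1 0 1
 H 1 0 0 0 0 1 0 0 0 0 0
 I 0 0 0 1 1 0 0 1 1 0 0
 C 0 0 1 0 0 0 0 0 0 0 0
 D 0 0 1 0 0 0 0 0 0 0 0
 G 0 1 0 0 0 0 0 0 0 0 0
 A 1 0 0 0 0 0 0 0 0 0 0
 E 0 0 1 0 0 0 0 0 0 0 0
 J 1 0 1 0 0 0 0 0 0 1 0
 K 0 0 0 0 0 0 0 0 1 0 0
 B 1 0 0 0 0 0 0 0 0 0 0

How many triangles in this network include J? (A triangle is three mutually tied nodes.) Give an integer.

0

J's neighbors are F, I, and K, but none of them are tied to each other, so no triangle contains J.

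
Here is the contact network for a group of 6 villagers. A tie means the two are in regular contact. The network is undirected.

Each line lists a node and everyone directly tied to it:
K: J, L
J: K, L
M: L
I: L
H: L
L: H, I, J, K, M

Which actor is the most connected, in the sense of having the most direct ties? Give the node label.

Degrees — H:1, I:1, J:2, K:2, L:5, M:1.
The maximum is 5, attained only by L.

L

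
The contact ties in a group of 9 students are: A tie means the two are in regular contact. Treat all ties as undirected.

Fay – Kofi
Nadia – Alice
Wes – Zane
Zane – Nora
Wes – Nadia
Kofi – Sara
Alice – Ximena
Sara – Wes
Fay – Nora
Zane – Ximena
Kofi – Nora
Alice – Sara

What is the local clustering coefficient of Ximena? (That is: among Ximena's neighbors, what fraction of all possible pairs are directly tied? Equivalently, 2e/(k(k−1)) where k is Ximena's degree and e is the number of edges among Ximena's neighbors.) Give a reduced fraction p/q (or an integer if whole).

Ximena's neighbors: Alice and Zane (k = 2).
Possible neighbor pairs: C(2,2) = 1. Edges among them: none → e = 0.
Clustering(Ximena) = 0/1.

0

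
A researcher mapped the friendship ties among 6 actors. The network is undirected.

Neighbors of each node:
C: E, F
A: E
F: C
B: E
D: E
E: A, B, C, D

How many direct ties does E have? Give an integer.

4

E is directly tied to A, B, C, and D. That is 4 neighbors, so the degree of E is 4.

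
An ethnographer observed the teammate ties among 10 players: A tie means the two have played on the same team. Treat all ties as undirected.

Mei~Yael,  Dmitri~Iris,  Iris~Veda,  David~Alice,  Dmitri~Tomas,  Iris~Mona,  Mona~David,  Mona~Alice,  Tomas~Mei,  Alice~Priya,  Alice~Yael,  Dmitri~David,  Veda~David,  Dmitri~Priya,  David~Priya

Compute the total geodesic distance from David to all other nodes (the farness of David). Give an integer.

Distances from David: Alice:1, Dmitri:1, Iris:2, Mei:3, Mona:1, Priya:1, Tomas:2, Veda:1, Yael:2.
Sum = 1 + 1 + 2 + 3 + 1 + 1 + 2 + 1 + 2 = 14.

14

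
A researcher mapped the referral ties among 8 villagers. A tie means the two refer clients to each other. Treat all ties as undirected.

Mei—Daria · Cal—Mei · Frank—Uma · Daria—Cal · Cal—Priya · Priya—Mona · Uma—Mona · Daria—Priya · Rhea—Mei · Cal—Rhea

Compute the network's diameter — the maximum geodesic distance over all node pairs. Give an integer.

Eccentricity of each node (its greatest distance to any other): Cal:4, Daria:4, Frank:5, Mei:5, Mona:3, Priya:3, Rhea:5, Uma:4.
The maximum eccentricity is 5, realized for instance by the pair Rhea–Frank via Rhea – Cal – Priya – Mona – Uma – Frank. So the diameter is 5.

5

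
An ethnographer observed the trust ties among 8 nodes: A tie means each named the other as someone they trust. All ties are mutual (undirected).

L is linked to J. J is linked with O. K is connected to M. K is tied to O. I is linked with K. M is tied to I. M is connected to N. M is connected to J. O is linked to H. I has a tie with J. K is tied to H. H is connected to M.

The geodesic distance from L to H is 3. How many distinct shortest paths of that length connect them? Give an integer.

The shortest distance is 3. The length-3 paths are: L–J–M–H; L–J–O–H.
That gives 2 distinct shortest paths.

2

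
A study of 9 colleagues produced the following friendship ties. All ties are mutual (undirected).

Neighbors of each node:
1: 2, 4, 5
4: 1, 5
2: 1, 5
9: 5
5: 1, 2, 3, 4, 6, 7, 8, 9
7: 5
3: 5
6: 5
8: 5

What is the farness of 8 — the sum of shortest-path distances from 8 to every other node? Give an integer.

15

Distances from 8: 1:2, 2:2, 3:2, 4:2, 5:1, 6:2, 7:2, 9:2.
Sum = 2 + 2 + 2 + 2 + 1 + 2 + 2 + 2 = 15.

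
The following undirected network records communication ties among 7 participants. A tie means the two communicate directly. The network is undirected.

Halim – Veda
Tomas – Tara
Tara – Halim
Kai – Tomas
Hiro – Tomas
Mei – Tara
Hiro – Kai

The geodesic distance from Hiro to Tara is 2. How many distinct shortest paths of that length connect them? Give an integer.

The shortest distance is 2, and the only length-2 path is Hiro–Tomas–Tara. So there is exactly 1 shortest path.

1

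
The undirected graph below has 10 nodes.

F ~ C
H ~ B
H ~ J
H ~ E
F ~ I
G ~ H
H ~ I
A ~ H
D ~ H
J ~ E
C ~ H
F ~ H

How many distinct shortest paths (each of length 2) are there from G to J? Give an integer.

1

The shortest distance is 2, and the only length-2 path is G–H–J. So there is exactly 1 shortest path.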